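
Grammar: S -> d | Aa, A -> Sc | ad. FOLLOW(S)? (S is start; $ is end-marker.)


$ ∈ FOLLOW(S). For each A -> αBβ: add FIRST(β)\{ε} to FOLLOW(B); if β nullable, add FOLLOW(A).
FOLLOW(S) = {$, c}


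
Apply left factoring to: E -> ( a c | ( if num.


Common prefix: '('
Factored: E -> ( E', E' -> a c | if num


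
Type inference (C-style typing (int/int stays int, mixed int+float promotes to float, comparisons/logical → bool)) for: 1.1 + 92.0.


Operand types: float + float
Rule: mixed int/float promotes to float; int/int stays int
Result type: float


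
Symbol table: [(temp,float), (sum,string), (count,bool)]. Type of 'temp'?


Lookup 'temp' → type float


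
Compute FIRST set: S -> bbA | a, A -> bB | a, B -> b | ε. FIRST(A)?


Per alternative of A: FIRST(bB) = {b}; FIRST(a) = {a}
FIRST(A) = {a, b}


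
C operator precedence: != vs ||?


'!=' is equality (level 6); '||' is logical OR (level 1)
Higher level binds tighter
'!=' has higher precedence than '||'


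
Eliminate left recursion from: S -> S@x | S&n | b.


Left-recursive alternatives: S@x, S&n; non-recursive: b
Introduce S': S -> bS', S' -> @xS' | &nS' | ε


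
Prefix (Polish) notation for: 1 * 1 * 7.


left-to-right (same/higher precedence on left): tree is (* (* 1 1) 7)
Prefix: * * 1 1 7


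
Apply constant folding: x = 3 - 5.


3 - 5 = -2 at compile time
Optimized: x = -2


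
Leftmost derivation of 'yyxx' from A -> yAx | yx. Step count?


Derivation: A => yAx => yyxx
Steps: 2


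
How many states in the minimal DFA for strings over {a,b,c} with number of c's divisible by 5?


Track (count of c) mod 5: states 0..4, accept at 0
Minimal DFA: 5 states


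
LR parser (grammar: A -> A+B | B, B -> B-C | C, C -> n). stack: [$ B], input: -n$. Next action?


shift '-' to continue B -> B-C
Action: shift


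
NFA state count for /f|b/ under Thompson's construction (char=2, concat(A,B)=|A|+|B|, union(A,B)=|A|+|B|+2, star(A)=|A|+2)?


Syntax tree has 2 char leaf(s), 1 union(s), 0 star(s)
chars contribute 2×2 = 4; each union adds +2; each star adds +2
Total: 4 + 2 + 0 = 6 states


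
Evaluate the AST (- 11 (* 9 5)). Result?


Evaluate inner: (* 9 5) = 45
Evaluate root: (- 11 45) = -34
Result: -34


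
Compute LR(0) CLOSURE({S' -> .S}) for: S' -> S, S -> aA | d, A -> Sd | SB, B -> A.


Start: S' -> .S
For each item with dot before a nonterminal B, add B -> .γ for every B-production
Closure: [S' -> .S, S -> .aA, S -> .d]


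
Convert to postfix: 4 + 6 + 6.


Left to right (same or higher precedence on left)
Postfix: 4 6 + 6 +


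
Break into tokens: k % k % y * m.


Scan left to right, longest-match per lexeme
Tokens: ID(k), OP(%), ID(k), OP(%), ID(y), OP(*), ID(m)


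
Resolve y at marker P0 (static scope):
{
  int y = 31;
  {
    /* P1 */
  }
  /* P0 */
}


y declared in the same block as P0
y = 31


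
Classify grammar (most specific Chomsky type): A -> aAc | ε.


Single nonterminal LHS, but a^n c^n is not regular
Classification: Type 2 (Context-Free)


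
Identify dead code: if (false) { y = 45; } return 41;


condition is constant false, so the whole block is unreachable
Dead: 'if (false) { y = 45; }'


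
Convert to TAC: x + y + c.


Break into single-operator statements:
t1 = x + y
t2 = t1 + c


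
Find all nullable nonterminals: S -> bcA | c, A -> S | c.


A nonterminal is nullable iff some alternative derives ε (directly, or every symbol in it is nullable)
Nullable: {}


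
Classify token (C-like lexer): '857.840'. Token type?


Pattern: digits with a decimal point
Type: FLOAT_LITERAL


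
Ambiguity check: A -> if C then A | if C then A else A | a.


dangling else: 'if C then if C then a else a' parses two ways
Ambiguous


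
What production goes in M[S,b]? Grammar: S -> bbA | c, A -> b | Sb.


For [S, b]: 'b' ∈ FIRST(bbA)
Entry: S -> bbA


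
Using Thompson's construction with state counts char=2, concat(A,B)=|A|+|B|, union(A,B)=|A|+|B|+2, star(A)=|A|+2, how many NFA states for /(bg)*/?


Syntax tree has 2 char leaf(s), 0 union(s), 1 star(s)
chars contribute 2×2 = 4; each union adds +2; each star adds +2
Total: 4 + 0 + 2 = 6 states


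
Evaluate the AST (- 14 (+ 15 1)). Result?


Evaluate inner: (+ 15 1) = 16
Evaluate root: (- 14 16) = -2
Result: -2


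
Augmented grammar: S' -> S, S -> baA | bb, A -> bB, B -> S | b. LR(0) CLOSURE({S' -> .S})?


Start: S' -> .S
For each item with dot before a nonterminal B, add B -> .γ for every B-production
Closure: [S' -> .S, S -> .baA, S -> .bb]


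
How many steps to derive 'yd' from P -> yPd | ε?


Derivation: P => yPd => yd
Steps: 2


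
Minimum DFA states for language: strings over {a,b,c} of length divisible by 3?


Track length mod 3: states 0..2, accept at 0
Minimal DFA: 3 states


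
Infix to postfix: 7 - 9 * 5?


* has higher precedence, evaluate 9*5 first
Postfix: 7 9 5 * -


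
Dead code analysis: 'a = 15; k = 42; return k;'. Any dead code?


a is assigned but never read
Dead: 'a = 15'


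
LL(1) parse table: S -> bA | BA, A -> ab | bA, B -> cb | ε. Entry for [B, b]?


For [B, b]: ε is nullable and 'b' ∈ FOLLOW(B)
Entry: B -> ε


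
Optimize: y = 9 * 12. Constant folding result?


9 * 12 = 108 at compile time
Optimized: y = 108


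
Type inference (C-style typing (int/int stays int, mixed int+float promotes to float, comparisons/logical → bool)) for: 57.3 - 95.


Operand types: float - int
Rule: mixed int/float promotes to float; int/int stays int
Result type: float


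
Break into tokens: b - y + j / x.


Scan left to right, longest-match per lexeme
Tokens: ID(b), OP(-), ID(y), OP(+), ID(j), OP(/), ID(x)


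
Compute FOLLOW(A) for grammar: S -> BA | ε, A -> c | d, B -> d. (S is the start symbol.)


$ ∈ FOLLOW(S). For each A -> αBβ: add FIRST(β)\{ε} to FOLLOW(B); if β nullable, add FOLLOW(A).
FOLLOW(A) = {$}


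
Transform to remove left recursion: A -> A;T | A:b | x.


Left-recursive alternatives: A;T, A:b; non-recursive: x
Introduce A': A -> xA', A' -> ;TA' | :bA' | ε


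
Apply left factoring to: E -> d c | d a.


Common prefix: 'd'
Factored: E -> d E', E' -> c | a


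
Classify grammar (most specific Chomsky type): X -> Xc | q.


Left-linear: every RHS is a terminal or one nonterminal followed by a terminal
Classification: Type 3 (Regular)


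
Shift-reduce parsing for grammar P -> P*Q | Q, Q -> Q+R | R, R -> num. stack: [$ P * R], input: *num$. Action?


'R' (not preceded by Q+) is the handle for Q -> R
Action: reduce (Q -> R)


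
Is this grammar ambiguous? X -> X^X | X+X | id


'id^id+id' has two parse trees (no precedence encoded between ^ and +)
Ambiguous


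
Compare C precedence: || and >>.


'>>' is shift (level 8); '||' is logical OR (level 1)
Higher level binds tighter
'>>' has higher precedence than '||'


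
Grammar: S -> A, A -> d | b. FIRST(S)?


Per alternative of S: FIRST(A) = {b, d}
FIRST(S) = {b, d}


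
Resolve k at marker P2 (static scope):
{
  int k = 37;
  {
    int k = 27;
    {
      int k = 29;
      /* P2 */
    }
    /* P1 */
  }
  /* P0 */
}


k declared in the same block as P2
k = 29


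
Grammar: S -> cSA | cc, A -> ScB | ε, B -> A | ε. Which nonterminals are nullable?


A nonterminal is nullable iff some alternative derives ε (directly, or every symbol in it is nullable)
Nullable: {A, B}


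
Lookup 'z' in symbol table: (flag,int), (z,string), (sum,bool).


Lookup 'z' → type string


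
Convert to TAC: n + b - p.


Break into single-operator statements:
t1 = n + b
t2 = t1 - p


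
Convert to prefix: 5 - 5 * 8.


'*' binds tighter: tree is (- 5 (* 5 8))
Prefix: - 5 * 5 8


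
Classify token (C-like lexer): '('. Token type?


Pattern: delimiter/punctuation
Type: PUNCTUATION


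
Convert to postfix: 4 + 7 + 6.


Left to right (same or higher precedence on left)
Postfix: 4 7 + 6 +


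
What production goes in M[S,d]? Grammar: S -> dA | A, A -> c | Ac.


For [S, d]: 'd' ∈ FIRST(dA)
Entry: S -> dA


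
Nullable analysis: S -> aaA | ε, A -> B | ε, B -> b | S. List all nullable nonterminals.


A nonterminal is nullable iff some alternative derives ε (directly, or every symbol in it is nullable)
Nullable: {A, B, S}


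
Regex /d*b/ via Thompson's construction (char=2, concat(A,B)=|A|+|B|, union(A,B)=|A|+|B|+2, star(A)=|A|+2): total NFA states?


Syntax tree has 2 char leaf(s), 0 union(s), 1 star(s)
chars contribute 2×2 = 4; each union adds +2; each star adds +2
Total: 4 + 0 + 2 = 6 states


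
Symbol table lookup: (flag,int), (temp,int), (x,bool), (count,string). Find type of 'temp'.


Lookup 'temp' → type int


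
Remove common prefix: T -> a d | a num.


Common prefix: 'a'
Factored: T -> a T', T' -> d | num


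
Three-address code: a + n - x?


Break into single-operator statements:
t1 = a + n
t2 = t1 - x


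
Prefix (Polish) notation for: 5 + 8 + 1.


left-to-right (same/higher precedence on left): tree is (+ (+ 5 8) 1)
Prefix: + + 5 8 1


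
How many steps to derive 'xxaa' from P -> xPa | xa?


Derivation: P => xPa => xxaa
Steps: 2


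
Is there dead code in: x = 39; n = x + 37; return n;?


x is read by n's definition; n is returned
No dead code


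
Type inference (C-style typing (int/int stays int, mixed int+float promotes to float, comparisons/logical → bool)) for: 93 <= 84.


Operand types: int <= int
Rule: comparison yields bool
Result type: bool


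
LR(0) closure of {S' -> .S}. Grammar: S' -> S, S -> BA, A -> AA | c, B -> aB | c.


Start: S' -> .S
For each item with dot before a nonterminal B, add B -> .γ for every B-production
Closure: [S' -> .S, S -> .BA, B -> .aB, B -> .c]


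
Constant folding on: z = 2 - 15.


2 - 15 = -13 at compile time
Optimized: z = -13


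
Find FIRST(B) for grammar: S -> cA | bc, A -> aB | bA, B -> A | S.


Per alternative of B: FIRST(A) = {a, b}; FIRST(S) = {b, c}
FIRST(B) = {a, b, c}


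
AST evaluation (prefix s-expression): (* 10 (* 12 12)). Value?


Evaluate inner: (* 12 12) = 144
Evaluate root: (* 10 144) = 1440
Result: 1440


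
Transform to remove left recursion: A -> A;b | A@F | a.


Left-recursive alternatives: A;b, A@F; non-recursive: a
Introduce A': A -> aA', A' -> ;bA' | @FA' | ε


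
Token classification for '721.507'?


Pattern: digits with a decimal point
Type: FLOAT_LITERAL


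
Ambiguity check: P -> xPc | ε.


balanced x^n…c^n: each string has a unique parse
Unambiguous


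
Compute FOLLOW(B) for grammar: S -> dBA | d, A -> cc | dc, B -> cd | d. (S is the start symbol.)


$ ∈ FOLLOW(S). For each A -> αBβ: add FIRST(β)\{ε} to FOLLOW(B); if β nullable, add FOLLOW(A).
FOLLOW(B) = {c, d}


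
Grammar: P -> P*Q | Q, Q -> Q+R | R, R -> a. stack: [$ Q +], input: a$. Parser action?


no handle; shift 'a'
Action: shift


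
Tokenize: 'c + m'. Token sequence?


Scan left to right, longest-match per lexeme
Tokens: ID(c), OP(+), ID(m)


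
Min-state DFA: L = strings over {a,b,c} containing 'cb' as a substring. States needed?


KMP-style automaton: 2 progress states + 1 absorbing accept = 3
Minimal DFA: 3 states


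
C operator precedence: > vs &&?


'>' is relational (level 7); '&&' is logical AND (level 2)
Higher level binds tighter
'>' has higher precedence than '&&'


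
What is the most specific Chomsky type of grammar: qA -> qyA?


LHS has context (more than one symbol) and |LHS| ≤ |RHS|
Classification: Type 1 (Context-Sensitive)


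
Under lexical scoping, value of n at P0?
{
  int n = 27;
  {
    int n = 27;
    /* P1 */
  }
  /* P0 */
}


n declared in the same block as P0
n = 27


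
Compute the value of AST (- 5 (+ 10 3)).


Evaluate inner: (+ 10 3) = 13
Evaluate root: (- 5 13) = -8
Result: -8


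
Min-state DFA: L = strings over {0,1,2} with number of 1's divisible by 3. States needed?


Track (count of 1) mod 3: states 0..2, accept at 0
Minimal DFA: 3 states


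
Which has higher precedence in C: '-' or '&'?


'-' is additive (level 9); '&' is bitwise AND (level 5)
Higher level binds tighter
'-' has higher precedence than '&'


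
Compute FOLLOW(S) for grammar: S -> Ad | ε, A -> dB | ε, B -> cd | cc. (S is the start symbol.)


$ ∈ FOLLOW(S). For each A -> αBβ: add FIRST(β)\{ε} to FOLLOW(B); if β nullable, add FOLLOW(A).
FOLLOW(S) = {$}


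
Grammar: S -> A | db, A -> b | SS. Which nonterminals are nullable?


A nonterminal is nullable iff some alternative derives ε (directly, or every symbol in it is nullable)
Nullable: {}


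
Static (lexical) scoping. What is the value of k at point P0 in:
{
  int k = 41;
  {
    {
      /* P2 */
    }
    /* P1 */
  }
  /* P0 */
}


k declared in the same block as P0
k = 41


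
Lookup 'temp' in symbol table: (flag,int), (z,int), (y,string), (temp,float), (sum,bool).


Lookup 'temp' → type float


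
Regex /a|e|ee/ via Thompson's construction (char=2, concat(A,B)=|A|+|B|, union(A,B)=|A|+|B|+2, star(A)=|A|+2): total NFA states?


Syntax tree has 4 char leaf(s), 2 union(s), 0 star(s)
chars contribute 4×2 = 8; each union adds +2; each star adds +2
Total: 8 + 4 + 0 = 12 states


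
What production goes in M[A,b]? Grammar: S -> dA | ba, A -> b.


For [A, b]: 'b' ∈ FIRST(b)
Entry: A -> b


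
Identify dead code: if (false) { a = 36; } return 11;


condition is constant false, so the whole block is unreachable
Dead: 'if (false) { a = 36; }'


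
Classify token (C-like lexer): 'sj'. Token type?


Pattern: letter/underscore followed by alphanumerics, not a keyword
Type: IDENTIFIER


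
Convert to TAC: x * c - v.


Break into single-operator statements:
t1 = x * c
t2 = t1 - v


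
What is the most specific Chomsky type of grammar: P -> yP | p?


Right-linear: every RHS is a terminal or a terminal followed by one nonterminal
Classification: Type 3 (Regular)


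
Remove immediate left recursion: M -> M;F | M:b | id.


Left-recursive alternatives: M;F, M:b; non-recursive: id
Introduce M': M -> idM', M' -> ;FM' | :bM' | ε


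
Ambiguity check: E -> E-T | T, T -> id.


precedence layered via separate nonterminal T: deterministic
Unambiguous


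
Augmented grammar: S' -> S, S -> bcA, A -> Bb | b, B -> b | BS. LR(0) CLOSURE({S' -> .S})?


Start: S' -> .S
For each item with dot before a nonterminal B, add B -> .γ for every B-production
Closure: [S' -> .S, S -> .bcA]


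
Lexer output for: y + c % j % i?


Scan left to right, longest-match per lexeme
Tokens: ID(y), OP(+), ID(c), OP(%), ID(j), OP(%), ID(i)


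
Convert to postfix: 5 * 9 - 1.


Left to right (same or higher precedence on left)
Postfix: 5 9 * 1 -


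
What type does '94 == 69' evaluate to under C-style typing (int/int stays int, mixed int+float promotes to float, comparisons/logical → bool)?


Operand types: int == int
Rule: comparison yields bool
Result type: bool


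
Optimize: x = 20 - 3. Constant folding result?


20 - 3 = 17 at compile time
Optimized: x = 17


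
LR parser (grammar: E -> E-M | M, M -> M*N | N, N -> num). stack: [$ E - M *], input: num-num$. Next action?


no handle; shift 'num'
Action: shift


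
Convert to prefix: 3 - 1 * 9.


'*' binds tighter: tree is (- 3 (* 1 9))
Prefix: - 3 * 1 9


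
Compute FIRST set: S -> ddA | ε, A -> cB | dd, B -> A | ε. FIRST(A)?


Per alternative of A: FIRST(cB) = {c}; FIRST(dd) = {d}
FIRST(A) = {c, d}


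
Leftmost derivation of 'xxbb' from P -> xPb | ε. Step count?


Derivation: P => xPb => xxPbb => xxbb
Steps: 3


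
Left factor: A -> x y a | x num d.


Common prefix: 'x'
Factored: A -> x A', A' -> y a | num d


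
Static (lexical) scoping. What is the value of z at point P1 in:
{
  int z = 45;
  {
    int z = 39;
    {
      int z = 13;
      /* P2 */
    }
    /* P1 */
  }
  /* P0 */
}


z declared in the same block as P1
z = 39


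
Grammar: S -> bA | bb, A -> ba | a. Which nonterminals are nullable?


A nonterminal is nullable iff some alternative derives ε (directly, or every symbol in it is nullable)
Nullable: {}


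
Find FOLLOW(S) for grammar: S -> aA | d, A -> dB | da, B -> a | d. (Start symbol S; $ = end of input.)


$ ∈ FOLLOW(S). For each A -> αBβ: add FIRST(β)\{ε} to FOLLOW(B); if β nullable, add FOLLOW(A).
FOLLOW(S) = {$}


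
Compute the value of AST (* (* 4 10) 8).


Evaluate inner: (* 4 10) = 40
Evaluate root: (* 40 8) = 320
Result: 320


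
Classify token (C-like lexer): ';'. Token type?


Pattern: delimiter/punctuation
Type: PUNCTUATION


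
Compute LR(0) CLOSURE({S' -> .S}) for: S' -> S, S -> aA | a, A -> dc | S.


Start: S' -> .S
For each item with dot before a nonterminal B, add B -> .γ for every B-production
Closure: [S' -> .S, S -> .aA, S -> .a]


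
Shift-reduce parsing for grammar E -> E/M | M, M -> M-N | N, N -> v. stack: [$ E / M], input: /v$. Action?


handle 'E/M' on top; lookahead ∈ FOLLOW(E) = {/, $}
Action: reduce (E -> E/M)


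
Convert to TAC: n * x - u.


Break into single-operator statements:
t1 = n * x
t2 = t1 - u


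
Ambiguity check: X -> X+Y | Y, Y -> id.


precedence layered via separate nonterminal Y: deterministic
Unambiguous


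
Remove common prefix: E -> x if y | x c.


Common prefix: 'x'
Factored: E -> x E', E' -> if y | c


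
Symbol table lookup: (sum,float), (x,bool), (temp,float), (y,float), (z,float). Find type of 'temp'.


Lookup 'temp' → type float


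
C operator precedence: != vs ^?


'!=' is equality (level 6); '^' is bitwise XOR (level 4)
Higher level binds tighter
'!=' has higher precedence than '^'


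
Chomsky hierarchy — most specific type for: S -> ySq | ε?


Single nonterminal LHS, but y^n q^n is not regular
Classification: Type 2 (Context-Free)


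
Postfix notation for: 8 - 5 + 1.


Left to right (same or higher precedence on left)
Postfix: 8 5 - 1 +


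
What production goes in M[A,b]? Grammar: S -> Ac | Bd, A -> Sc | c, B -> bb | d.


For [A, b]: 'b' ∈ FIRST(Sc)
Entry: A -> Sc


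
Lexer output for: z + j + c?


Scan left to right, longest-match per lexeme
Tokens: ID(z), OP(+), ID(j), OP(+), ID(c)


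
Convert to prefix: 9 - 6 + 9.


left-to-right (same/higher precedence on left): tree is (+ (- 9 6) 9)
Prefix: + - 9 6 9


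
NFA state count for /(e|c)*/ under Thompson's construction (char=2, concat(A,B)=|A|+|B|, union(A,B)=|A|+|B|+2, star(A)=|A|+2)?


Syntax tree has 2 char leaf(s), 1 union(s), 1 star(s)
chars contribute 2×2 = 4; each union adds +2; each star adds +2
Total: 4 + 2 + 2 = 8 states


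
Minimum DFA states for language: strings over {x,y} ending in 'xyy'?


Track the longest suffix of input matching a prefix of 'xyy': 4 classes (prefixes of length 0..3)
Minimal DFA: 4 states


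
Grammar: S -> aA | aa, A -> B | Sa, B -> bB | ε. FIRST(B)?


Per alternative of B: FIRST(bB) = {b}; FIRST(ε) = {ε}
FIRST(B) = {b, ε}


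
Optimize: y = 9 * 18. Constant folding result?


9 * 18 = 162 at compile time
Optimized: y = 162


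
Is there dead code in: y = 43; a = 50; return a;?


y is assigned but never read
Dead: 'y = 43'


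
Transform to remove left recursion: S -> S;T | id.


Left-recursive alternatives: S;T; non-recursive: id
Introduce S': S -> idS', S' -> ;TS' | ε


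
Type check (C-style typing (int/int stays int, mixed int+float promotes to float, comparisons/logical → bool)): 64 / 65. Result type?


Operand types: int / int
Rule: mixed int/float promotes to float; int/int stays int
Result type: int


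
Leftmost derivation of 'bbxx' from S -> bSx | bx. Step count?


Derivation: S => bSx => bbxx
Steps: 2


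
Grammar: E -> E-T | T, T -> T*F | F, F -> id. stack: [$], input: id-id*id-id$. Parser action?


no handle on stack; shift 'id'
Action: shift


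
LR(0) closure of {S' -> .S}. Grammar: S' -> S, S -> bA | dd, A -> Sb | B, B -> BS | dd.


Start: S' -> .S
For each item with dot before a nonterminal B, add B -> .γ for every B-production
Closure: [S' -> .S, S -> .bA, S -> .dd]


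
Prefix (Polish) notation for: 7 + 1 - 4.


left-to-right (same/higher precedence on left): tree is (- (+ 7 1) 4)
Prefix: - + 7 1 4


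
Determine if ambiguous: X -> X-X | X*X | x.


'x-x*x' has two parse trees (no precedence encoded between - and *)
Ambiguous


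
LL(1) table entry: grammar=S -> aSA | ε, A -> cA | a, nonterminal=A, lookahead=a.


For [A, a]: 'a' ∈ FIRST(a)
Entry: A -> a


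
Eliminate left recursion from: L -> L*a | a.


Left-recursive alternatives: L*a; non-recursive: a
Introduce L': L -> aL', L' -> *aL' | ε


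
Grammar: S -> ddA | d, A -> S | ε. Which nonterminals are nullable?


A nonterminal is nullable iff some alternative derives ε (directly, or every symbol in it is nullable)
Nullable: {A}


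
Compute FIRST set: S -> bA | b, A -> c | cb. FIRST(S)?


Per alternative of S: FIRST(bA) = {b}; FIRST(b) = {b}
FIRST(S) = {b}


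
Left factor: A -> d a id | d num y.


Common prefix: 'd'
Factored: A -> d A', A' -> a id | num y


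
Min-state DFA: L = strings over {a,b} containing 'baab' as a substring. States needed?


KMP-style automaton: 4 progress states + 1 absorbing accept = 5
Minimal DFA: 5 states


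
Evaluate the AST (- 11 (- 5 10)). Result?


Evaluate inner: (- 5 10) = -5
Evaluate root: (- 11 -5) = 16
Result: 16


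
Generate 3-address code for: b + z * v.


Break into single-operator statements:
t1 = z * v
t2 = b + t1


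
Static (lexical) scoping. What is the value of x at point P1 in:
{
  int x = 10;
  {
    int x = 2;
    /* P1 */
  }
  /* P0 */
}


x declared in the same block as P1
x = 2


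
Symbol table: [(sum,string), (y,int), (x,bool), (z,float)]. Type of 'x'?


Lookup 'x' → type bool


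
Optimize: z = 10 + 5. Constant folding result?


10 + 5 = 15 at compile time
Optimized: z = 15


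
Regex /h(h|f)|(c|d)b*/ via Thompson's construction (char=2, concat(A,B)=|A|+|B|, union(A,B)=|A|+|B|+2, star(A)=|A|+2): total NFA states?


Syntax tree has 6 char leaf(s), 3 union(s), 1 star(s)
chars contribute 6×2 = 12; each union adds +2; each star adds +2
Total: 12 + 6 + 2 = 20 states


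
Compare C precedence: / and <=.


'/' is multiplicative (level 10); '<=' is relational (level 7)
Higher level binds tighter
'/' has higher precedence than '<='


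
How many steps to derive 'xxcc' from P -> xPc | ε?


Derivation: P => xPc => xxPcc => xxcc
Steps: 3


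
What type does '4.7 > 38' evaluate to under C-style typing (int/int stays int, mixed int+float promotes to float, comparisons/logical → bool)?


Operand types: float > int
Rule: comparison yields bool
Result type: bool


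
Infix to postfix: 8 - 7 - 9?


Left to right (same or higher precedence on left)
Postfix: 8 7 - 9 -


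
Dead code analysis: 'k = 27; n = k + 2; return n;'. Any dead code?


k is read by n's definition; n is returned
No dead code


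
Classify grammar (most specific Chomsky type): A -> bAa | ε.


Single nonterminal LHS, but b^n a^n is not regular
Classification: Type 2 (Context-Free)


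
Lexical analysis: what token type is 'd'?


Pattern: letter/underscore followed by alphanumerics, not a keyword
Type: IDENTIFIER


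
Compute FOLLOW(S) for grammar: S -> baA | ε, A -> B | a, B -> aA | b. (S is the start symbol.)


$ ∈ FOLLOW(S). For each A -> αBβ: add FIRST(β)\{ε} to FOLLOW(B); if β nullable, add FOLLOW(A).
FOLLOW(S) = {$}


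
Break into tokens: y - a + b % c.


Scan left to right, longest-match per lexeme
Tokens: ID(y), OP(-), ID(a), OP(+), ID(b), OP(%), ID(c)


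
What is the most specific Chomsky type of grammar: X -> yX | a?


Right-linear: every RHS is a terminal or a terminal followed by one nonterminal
Classification: Type 3 (Regular)


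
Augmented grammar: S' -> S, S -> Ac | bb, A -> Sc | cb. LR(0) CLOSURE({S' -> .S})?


Start: S' -> .S
For each item with dot before a nonterminal B, add B -> .γ for every B-production
Closure: [S' -> .S, S -> .Ac, S -> .bb, A -> .Sc, A -> .cb]


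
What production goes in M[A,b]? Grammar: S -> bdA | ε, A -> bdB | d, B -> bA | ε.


For [A, b]: 'b' ∈ FIRST(bdB)
Entry: A -> bdB


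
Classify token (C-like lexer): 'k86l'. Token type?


Pattern: letter/underscore followed by alphanumerics, not a keyword
Type: IDENTIFIER


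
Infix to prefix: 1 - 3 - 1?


left-to-right (same/higher precedence on left): tree is (- (- 1 3) 1)
Prefix: - - 1 3 1


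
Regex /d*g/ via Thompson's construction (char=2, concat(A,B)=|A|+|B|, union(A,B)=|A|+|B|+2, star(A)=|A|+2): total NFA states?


Syntax tree has 2 char leaf(s), 0 union(s), 1 star(s)
chars contribute 2×2 = 4; each union adds +2; each star adds +2
Total: 4 + 0 + 2 = 6 states


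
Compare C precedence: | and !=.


'!=' is equality (level 6); '|' is bitwise OR (level 3)
Higher level binds tighter
'!=' has higher precedence than '|'


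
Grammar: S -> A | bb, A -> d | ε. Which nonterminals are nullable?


A nonterminal is nullable iff some alternative derives ε (directly, or every symbol in it is nullable)
Nullable: {A, S}


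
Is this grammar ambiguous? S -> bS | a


right-linear, alternatives start with distinct terminals 'b' vs 'a': unique leftmost derivation
Unambiguous


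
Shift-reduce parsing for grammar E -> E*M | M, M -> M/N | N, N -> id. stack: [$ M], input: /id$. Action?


shift '/' to continue M -> M/N
Action: shift


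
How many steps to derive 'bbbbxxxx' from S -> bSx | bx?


Derivation: S => bSx => bbSxx => bbbSxxx => bbbbxxxx
Steps: 4


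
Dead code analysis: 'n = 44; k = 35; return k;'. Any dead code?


n is assigned but never read
Dead: 'n = 44'


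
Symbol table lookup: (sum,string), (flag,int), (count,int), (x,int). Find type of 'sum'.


Lookup 'sum' → type string


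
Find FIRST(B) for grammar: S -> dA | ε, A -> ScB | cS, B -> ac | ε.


Per alternative of B: FIRST(ac) = {a}; FIRST(ε) = {ε}
FIRST(B) = {a, ε}


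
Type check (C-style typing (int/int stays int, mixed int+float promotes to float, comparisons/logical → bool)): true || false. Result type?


Operand types: bool || bool
Rule: logical operators take bool operands and yield bool
Result type: bool


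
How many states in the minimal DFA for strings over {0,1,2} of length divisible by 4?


Track length mod 4: states 0..3, accept at 0
Minimal DFA: 4 states


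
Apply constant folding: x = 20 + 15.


20 + 15 = 35 at compile time
Optimized: x = 35


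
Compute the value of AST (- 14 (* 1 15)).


Evaluate inner: (* 1 15) = 15
Evaluate root: (- 14 15) = -1
Result: -1


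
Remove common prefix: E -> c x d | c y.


Common prefix: 'c'
Factored: E -> c E', E' -> x d | y


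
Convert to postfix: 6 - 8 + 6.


Left to right (same or higher precedence on left)
Postfix: 6 8 - 6 +


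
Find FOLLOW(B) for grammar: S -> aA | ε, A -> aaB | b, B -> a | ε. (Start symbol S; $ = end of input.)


$ ∈ FOLLOW(S). For each A -> αBβ: add FIRST(β)\{ε} to FOLLOW(B); if β nullable, add FOLLOW(A).
FOLLOW(B) = {$}


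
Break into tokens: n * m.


Scan left to right, longest-match per lexeme
Tokens: ID(n), OP(*), ID(m)


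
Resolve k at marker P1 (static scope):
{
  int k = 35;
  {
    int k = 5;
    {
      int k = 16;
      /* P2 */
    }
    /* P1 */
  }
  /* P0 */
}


k declared in the same block as P1
k = 5


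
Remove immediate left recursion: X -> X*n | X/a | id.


Left-recursive alternatives: X*n, X/a; non-recursive: id
Introduce X': X -> idX', X' -> *nX' | /aX' | ε


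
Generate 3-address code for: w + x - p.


Break into single-operator statements:
t1 = w + x
t2 = t1 - p


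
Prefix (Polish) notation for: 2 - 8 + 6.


left-to-right (same/higher precedence on left): tree is (+ (- 2 8) 6)
Prefix: + - 2 8 6


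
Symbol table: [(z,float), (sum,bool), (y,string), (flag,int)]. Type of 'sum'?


Lookup 'sum' → type bool


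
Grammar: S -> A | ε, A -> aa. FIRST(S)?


Per alternative of S: FIRST(A) = {a}; FIRST(ε) = {ε}
FIRST(S) = {a, ε}


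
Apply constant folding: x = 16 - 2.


16 - 2 = 14 at compile time
Optimized: x = 14


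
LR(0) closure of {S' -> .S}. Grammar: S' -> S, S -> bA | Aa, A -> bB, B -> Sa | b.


Start: S' -> .S
For each item with dot before a nonterminal B, add B -> .γ for every B-production
Closure: [S' -> .S, S -> .bA, S -> .Aa, A -> .bB]


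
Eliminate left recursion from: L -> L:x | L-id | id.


Left-recursive alternatives: L:x, L-id; non-recursive: id
Introduce L': L -> idL', L' -> :xL' | -idL' | ε


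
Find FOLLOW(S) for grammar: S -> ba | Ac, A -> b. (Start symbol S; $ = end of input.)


$ ∈ FOLLOW(S). For each A -> αBβ: add FIRST(β)\{ε} to FOLLOW(B); if β nullable, add FOLLOW(A).
FOLLOW(S) = {$}


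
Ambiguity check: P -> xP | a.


right-linear, alternatives start with distinct terminals 'x' vs 'a': unique leftmost derivation
Unambiguous


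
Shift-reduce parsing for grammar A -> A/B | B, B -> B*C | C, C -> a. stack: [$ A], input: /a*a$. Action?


shift '/' to continue A -> A/B
Action: shift


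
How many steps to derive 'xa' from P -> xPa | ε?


Derivation: P => xPa => xa
Steps: 2


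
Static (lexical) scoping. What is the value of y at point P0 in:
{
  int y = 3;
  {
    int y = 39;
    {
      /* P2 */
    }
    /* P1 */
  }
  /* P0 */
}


y declared in the same block as P0
y = 3


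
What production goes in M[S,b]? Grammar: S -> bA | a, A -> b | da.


For [S, b]: 'b' ∈ FIRST(bA)
Entry: S -> bA


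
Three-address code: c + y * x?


Break into single-operator statements:
t1 = y * x
t2 = c + t1


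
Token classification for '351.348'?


Pattern: digits with a decimal point
Type: FLOAT_LITERAL


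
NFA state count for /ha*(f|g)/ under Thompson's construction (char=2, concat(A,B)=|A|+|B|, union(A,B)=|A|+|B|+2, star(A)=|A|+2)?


Syntax tree has 4 char leaf(s), 1 union(s), 1 star(s)
chars contribute 4×2 = 8; each union adds +2; each star adds +2
Total: 8 + 2 + 2 = 12 states


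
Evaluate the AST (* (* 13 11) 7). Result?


Evaluate inner: (* 13 11) = 143
Evaluate root: (* 143 7) = 1001
Result: 1001


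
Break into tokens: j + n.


Scan left to right, longest-match per lexeme
Tokens: ID(j), OP(+), ID(n)


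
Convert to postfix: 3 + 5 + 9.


Left to right (same or higher precedence on left)
Postfix: 3 5 + 9 +


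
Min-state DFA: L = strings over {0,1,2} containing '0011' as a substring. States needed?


KMP-style automaton: 4 progress states + 1 absorbing accept = 5
Minimal DFA: 5 states


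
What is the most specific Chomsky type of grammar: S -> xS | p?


Right-linear: every RHS is a terminal or a terminal followed by one nonterminal
Classification: Type 3 (Regular)


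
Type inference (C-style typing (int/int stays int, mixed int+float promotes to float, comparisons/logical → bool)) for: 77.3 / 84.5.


Operand types: float / float
Rule: mixed int/float promotes to float; int/int stays int
Result type: float


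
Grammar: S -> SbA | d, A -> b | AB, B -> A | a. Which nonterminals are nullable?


A nonterminal is nullable iff some alternative derives ε (directly, or every symbol in it is nullable)
Nullable: {}


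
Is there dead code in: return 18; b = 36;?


statement follows a return and is unreachable
Dead: 'b = 36'


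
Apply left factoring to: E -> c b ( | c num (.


Common prefix: 'c'
Factored: E -> c E', E' -> b ( | num (


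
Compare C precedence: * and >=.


'*' is multiplicative (level 10); '>=' is relational (level 7)
Higher level binds tighter
'*' has higher precedence than '>='


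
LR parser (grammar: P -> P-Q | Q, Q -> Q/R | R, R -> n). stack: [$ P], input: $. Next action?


start symbol P on stack, input exhausted
Action: accept


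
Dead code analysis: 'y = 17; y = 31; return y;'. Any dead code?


first assignment to y is overwritten before any read
Dead: 'y = 17'


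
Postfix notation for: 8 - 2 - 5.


Left to right (same or higher precedence on left)
Postfix: 8 2 - 5 -


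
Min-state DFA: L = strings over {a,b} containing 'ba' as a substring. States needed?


KMP-style automaton: 2 progress states + 1 absorbing accept = 3
Minimal DFA: 3 states


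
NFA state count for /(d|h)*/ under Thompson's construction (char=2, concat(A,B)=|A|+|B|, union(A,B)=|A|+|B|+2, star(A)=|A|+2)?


Syntax tree has 2 char leaf(s), 1 union(s), 1 star(s)
chars contribute 2×2 = 4; each union adds +2; each star adds +2
Total: 4 + 2 + 2 = 8 states


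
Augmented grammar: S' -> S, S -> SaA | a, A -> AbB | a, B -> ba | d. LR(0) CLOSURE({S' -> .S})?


Start: S' -> .S
For each item with dot before a nonterminal B, add B -> .γ for every B-production
Closure: [S' -> .S, S -> .SaA, S -> .a]


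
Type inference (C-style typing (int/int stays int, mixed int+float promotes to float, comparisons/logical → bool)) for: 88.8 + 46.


Operand types: float + int
Rule: mixed int/float promotes to float; int/int stays int
Result type: float


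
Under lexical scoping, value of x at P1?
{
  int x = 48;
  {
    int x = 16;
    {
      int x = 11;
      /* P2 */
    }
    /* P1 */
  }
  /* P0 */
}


x declared in the same block as P1
x = 16


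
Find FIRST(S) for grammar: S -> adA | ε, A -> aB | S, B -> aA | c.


Per alternative of S: FIRST(adA) = {a}; FIRST(ε) = {ε}
FIRST(S) = {a, ε}


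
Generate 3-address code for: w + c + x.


Break into single-operator statements:
t1 = w + c
t2 = t1 + x


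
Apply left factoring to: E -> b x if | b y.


Common prefix: 'b'
Factored: E -> b E', E' -> x if | y


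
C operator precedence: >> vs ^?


'>>' is shift (level 8); '^' is bitwise XOR (level 4)
Higher level binds tighter
'>>' has higher precedence than '^'


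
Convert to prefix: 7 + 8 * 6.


'*' binds tighter: tree is (+ 7 (* 8 6))
Prefix: + 7 * 8 6


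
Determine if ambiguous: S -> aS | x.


right-linear, alternatives start with distinct terminals 'a' vs 'x': unique leftmost derivation
Unambiguous


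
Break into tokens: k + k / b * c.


Scan left to right, longest-match per lexeme
Tokens: ID(k), OP(+), ID(k), OP(/), ID(b), OP(*), ID(c)


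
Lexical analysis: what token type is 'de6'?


Pattern: letter/underscore followed by alphanumerics, not a keyword
Type: IDENTIFIER


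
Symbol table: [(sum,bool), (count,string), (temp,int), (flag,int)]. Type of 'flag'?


Lookup 'flag' → type int


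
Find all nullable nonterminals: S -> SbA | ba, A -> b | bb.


A nonterminal is nullable iff some alternative derives ε (directly, or every symbol in it is nullable)
Nullable: {}


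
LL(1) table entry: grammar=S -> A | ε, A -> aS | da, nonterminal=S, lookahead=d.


For [S, d]: 'd' ∈ FIRST(A)
Entry: S -> A


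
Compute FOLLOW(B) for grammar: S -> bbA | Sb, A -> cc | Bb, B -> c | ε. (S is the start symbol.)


$ ∈ FOLLOW(S). For each A -> αBβ: add FIRST(β)\{ε} to FOLLOW(B); if β nullable, add FOLLOW(A).
FOLLOW(B) = {b}


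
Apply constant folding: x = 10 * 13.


10 * 13 = 130 at compile time
Optimized: x = 130


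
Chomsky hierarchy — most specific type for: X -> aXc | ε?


Single nonterminal LHS, but a^n c^n is not regular
Classification: Type 2 (Context-Free)


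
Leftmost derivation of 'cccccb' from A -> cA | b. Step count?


Derivation: A => cA => ccA => cccA => ccccA => cccccA => cccccb
Steps: 6


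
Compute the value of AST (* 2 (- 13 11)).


Evaluate inner: (- 13 11) = 2
Evaluate root: (* 2 2) = 4
Result: 4


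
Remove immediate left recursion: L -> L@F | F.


Left-recursive alternatives: L@F; non-recursive: F
Introduce L': L -> FL', L' -> @FL' | ε


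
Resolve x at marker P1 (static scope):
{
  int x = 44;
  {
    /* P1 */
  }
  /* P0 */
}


P1's block does not declare x; resolves to the enclosing declaration at depth 0
x = 44


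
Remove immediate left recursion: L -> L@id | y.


Left-recursive alternatives: L@id; non-recursive: y
Introduce L': L -> yL', L' -> @idL' | ε


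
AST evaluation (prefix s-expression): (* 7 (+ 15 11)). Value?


Evaluate inner: (+ 15 11) = 26
Evaluate root: (* 7 26) = 182
Result: 182


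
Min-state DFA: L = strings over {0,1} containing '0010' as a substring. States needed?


KMP-style automaton: 4 progress states + 1 absorbing accept = 5
Minimal DFA: 5 states


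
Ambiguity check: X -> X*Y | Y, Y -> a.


precedence layered via separate nonterminal Y: deterministic
Unambiguous


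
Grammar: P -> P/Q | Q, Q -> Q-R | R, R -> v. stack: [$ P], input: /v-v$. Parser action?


shift '/' to continue P -> P/Q
Action: shift


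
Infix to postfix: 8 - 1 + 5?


Left to right (same or higher precedence on left)
Postfix: 8 1 - 5 +


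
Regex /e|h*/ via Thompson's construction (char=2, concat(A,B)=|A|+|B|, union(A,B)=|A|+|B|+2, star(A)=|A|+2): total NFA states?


Syntax tree has 2 char leaf(s), 1 union(s), 1 star(s)
chars contribute 2×2 = 4; each union adds +2; each star adds +2
Total: 4 + 2 + 2 = 8 states


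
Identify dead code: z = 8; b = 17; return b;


z is assigned but never read
Dead: 'z = 8'


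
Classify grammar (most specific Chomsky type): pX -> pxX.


LHS has context (more than one symbol) and |LHS| ≤ |RHS|
Classification: Type 1 (Context-Sensitive)


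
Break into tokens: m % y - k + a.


Scan left to right, longest-match per lexeme
Tokens: ID(m), OP(%), ID(y), OP(-), ID(k), OP(+), ID(a)


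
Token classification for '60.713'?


Pattern: digits with a decimal point
Type: FLOAT_LITERAL


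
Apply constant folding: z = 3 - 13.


3 - 13 = -10 at compile time
Optimized: z = -10


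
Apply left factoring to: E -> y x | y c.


Common prefix: 'y'
Factored: E -> y E', E' -> x | c


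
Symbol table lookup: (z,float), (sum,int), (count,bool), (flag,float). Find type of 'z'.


Lookup 'z' → type float


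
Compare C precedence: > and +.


'+' is additive (level 9); '>' is relational (level 7)
Higher level binds tighter
'+' has higher precedence than '>'


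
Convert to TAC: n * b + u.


Break into single-operator statements:
t1 = n * b
t2 = t1 + u


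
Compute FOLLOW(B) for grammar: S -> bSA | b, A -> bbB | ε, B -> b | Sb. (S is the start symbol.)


$ ∈ FOLLOW(S). For each A -> αBβ: add FIRST(β)\{ε} to FOLLOW(B); if β nullable, add FOLLOW(A).
FOLLOW(B) = {$, b}


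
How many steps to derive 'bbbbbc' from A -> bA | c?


Derivation: A => bA => bbA => bbbA => bbbbA => bbbbbA => bbbbbc
Steps: 6


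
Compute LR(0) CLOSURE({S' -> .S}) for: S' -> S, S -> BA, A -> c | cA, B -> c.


Start: S' -> .S
For each item with dot before a nonterminal B, add B -> .γ for every B-production
Closure: [S' -> .S, S -> .BA, B -> .c]


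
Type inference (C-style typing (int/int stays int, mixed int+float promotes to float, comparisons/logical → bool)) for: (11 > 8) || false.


Operand types: bool || bool
Rule: logical operators take bool operands and yield bool
Result type: bool
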